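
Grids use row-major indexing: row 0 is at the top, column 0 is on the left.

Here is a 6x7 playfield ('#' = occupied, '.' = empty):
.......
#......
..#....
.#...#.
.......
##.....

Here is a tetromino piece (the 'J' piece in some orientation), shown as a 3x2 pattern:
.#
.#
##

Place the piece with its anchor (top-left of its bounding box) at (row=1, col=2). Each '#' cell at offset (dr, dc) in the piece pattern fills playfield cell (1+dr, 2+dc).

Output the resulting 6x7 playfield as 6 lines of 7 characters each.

Answer: .......
#..#...
..##...
.###.#.
.......
##.....

Derivation:
Fill (1+0,2+1) = (1,3)
Fill (1+1,2+1) = (2,3)
Fill (1+2,2+0) = (3,2)
Fill (1+2,2+1) = (3,3)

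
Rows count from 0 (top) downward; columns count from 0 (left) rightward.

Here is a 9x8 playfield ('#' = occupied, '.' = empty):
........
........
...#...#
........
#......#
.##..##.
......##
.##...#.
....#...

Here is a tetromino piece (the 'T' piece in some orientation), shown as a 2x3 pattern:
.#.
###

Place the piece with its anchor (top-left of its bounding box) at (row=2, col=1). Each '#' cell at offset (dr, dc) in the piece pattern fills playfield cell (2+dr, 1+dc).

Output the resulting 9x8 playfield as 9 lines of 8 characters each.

Answer: ........
........
..##...#
.###....
#......#
.##..##.
......##
.##...#.
....#...

Derivation:
Fill (2+0,1+1) = (2,2)
Fill (2+1,1+0) = (3,1)
Fill (2+1,1+1) = (3,2)
Fill (2+1,1+2) = (3,3)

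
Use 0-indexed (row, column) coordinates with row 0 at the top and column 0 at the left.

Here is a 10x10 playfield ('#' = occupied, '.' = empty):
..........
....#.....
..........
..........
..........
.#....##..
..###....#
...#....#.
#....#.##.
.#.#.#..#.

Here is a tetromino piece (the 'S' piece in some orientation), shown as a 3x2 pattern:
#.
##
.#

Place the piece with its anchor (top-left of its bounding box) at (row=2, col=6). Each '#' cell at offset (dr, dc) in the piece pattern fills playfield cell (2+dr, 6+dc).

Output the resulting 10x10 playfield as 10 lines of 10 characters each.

Answer: ..........
....#.....
......#...
......##..
.......#..
.#....##..
..###....#
...#....#.
#....#.##.
.#.#.#..#.

Derivation:
Fill (2+0,6+0) = (2,6)
Fill (2+1,6+0) = (3,6)
Fill (2+1,6+1) = (3,7)
Fill (2+2,6+1) = (4,7)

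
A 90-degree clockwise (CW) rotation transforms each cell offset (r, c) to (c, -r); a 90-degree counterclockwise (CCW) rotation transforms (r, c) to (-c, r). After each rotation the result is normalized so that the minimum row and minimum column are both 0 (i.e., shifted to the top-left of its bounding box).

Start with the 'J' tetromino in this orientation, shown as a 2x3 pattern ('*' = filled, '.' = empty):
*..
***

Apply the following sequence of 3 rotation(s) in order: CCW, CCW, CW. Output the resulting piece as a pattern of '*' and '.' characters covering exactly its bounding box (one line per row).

Start:
*..
***
After rotation 1 (CCW):
.*
.*
**
After rotation 2 (CCW):
***
..*
After rotation 3 (CW):
.*
.*
**

Answer: .*
.*
**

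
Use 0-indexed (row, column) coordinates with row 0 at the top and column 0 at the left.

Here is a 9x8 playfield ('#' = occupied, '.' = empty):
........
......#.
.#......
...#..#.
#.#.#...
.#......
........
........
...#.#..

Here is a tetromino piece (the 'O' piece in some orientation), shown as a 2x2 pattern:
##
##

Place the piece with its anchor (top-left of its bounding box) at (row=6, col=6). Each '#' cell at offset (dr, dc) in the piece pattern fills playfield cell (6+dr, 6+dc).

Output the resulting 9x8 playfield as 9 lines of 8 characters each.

Fill (6+0,6+0) = (6,6)
Fill (6+0,6+1) = (6,7)
Fill (6+1,6+0) = (7,6)
Fill (6+1,6+1) = (7,7)

Answer: ........
......#.
.#......
...#..#.
#.#.#...
.#......
......##
......##
...#.#..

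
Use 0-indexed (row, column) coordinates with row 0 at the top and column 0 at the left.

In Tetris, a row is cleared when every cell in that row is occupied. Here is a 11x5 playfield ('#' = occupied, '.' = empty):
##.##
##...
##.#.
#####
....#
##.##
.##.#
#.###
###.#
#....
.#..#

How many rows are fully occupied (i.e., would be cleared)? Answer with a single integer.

Answer: 1

Derivation:
Check each row:
  row 0: 1 empty cell -> not full
  row 1: 3 empty cells -> not full
  row 2: 2 empty cells -> not full
  row 3: 0 empty cells -> FULL (clear)
  row 4: 4 empty cells -> not full
  row 5: 1 empty cell -> not full
  row 6: 2 empty cells -> not full
  row 7: 1 empty cell -> not full
  row 8: 1 empty cell -> not full
  row 9: 4 empty cells -> not full
  row 10: 3 empty cells -> not full
Total rows cleared: 1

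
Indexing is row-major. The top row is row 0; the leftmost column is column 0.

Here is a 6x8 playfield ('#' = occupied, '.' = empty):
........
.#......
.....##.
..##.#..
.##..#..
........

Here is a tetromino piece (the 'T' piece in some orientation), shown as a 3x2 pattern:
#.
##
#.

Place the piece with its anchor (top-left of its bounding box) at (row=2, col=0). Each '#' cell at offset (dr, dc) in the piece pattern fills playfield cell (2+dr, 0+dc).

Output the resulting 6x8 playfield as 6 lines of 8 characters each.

Fill (2+0,0+0) = (2,0)
Fill (2+1,0+0) = (3,0)
Fill (2+1,0+1) = (3,1)
Fill (2+2,0+0) = (4,0)

Answer: ........
.#......
#....##.
####.#..
###..#..
........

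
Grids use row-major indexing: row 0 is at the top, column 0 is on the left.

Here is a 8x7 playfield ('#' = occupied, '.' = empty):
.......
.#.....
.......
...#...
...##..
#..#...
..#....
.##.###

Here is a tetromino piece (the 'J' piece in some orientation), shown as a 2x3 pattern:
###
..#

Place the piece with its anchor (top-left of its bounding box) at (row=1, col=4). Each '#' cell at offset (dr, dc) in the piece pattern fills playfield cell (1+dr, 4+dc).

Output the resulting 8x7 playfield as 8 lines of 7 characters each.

Fill (1+0,4+0) = (1,4)
Fill (1+0,4+1) = (1,5)
Fill (1+0,4+2) = (1,6)
Fill (1+1,4+2) = (2,6)

Answer: .......
.#..###
......#
...#...
...##..
#..#...
..#....
.##.###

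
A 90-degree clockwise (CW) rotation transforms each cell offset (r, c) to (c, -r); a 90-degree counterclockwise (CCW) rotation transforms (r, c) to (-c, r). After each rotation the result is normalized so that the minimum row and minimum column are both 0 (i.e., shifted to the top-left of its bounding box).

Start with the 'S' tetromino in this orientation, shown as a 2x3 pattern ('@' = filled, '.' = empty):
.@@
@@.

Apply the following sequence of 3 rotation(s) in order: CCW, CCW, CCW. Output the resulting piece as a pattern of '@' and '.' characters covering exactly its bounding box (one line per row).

Answer: @.
@@
.@

Derivation:
Start:
.@@
@@.
After rotation 1 (CCW):
@.
@@
.@
After rotation 2 (CCW):
.@@
@@.
After rotation 3 (CCW):
@.
@@
.@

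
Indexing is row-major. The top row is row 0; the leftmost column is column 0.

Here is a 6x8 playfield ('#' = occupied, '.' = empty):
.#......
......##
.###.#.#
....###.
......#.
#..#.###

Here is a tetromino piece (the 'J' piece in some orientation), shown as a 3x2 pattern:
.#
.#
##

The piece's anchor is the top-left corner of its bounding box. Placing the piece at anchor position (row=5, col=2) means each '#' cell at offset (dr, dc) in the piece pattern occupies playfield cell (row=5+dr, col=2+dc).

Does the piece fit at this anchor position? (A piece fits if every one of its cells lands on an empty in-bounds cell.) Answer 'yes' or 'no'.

Check each piece cell at anchor (5, 2):
  offset (0,1) -> (5,3): occupied ('#') -> FAIL
  offset (1,1) -> (6,3): out of bounds -> FAIL
  offset (2,0) -> (7,2): out of bounds -> FAIL
  offset (2,1) -> (7,3): out of bounds -> FAIL
All cells valid: no

Answer: no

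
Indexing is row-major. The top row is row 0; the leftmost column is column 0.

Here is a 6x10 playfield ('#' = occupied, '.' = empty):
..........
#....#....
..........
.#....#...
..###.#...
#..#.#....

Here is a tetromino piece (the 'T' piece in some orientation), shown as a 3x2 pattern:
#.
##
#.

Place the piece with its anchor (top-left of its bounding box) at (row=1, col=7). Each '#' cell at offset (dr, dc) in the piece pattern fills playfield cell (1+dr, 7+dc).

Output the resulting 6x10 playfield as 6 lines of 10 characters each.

Fill (1+0,7+0) = (1,7)
Fill (1+1,7+0) = (2,7)
Fill (1+1,7+1) = (2,8)
Fill (1+2,7+0) = (3,7)

Answer: ..........
#....#.#..
.......##.
.#....##..
..###.#...
#..#.#....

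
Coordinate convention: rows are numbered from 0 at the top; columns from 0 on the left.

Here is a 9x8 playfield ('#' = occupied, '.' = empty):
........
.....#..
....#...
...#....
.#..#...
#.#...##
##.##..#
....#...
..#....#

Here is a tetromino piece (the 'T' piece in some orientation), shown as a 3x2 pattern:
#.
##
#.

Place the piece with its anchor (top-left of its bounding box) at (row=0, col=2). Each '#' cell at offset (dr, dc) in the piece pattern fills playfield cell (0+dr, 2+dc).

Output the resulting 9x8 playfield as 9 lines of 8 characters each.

Fill (0+0,2+0) = (0,2)
Fill (0+1,2+0) = (1,2)
Fill (0+1,2+1) = (1,3)
Fill (0+2,2+0) = (2,2)

Answer: ..#.....
..##.#..
..#.#...
...#....
.#..#...
#.#...##
##.##..#
....#...
..#....#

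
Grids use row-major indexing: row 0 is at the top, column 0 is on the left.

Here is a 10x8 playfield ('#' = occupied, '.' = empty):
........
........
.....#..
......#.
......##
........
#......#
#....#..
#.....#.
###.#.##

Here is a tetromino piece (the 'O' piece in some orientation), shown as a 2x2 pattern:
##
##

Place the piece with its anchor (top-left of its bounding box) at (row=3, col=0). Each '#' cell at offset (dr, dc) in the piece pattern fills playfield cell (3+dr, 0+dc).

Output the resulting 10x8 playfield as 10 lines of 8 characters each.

Fill (3+0,0+0) = (3,0)
Fill (3+0,0+1) = (3,1)
Fill (3+1,0+0) = (4,0)
Fill (3+1,0+1) = (4,1)

Answer: ........
........
.....#..
##....#.
##....##
........
#......#
#....#..
#.....#.
###.#.##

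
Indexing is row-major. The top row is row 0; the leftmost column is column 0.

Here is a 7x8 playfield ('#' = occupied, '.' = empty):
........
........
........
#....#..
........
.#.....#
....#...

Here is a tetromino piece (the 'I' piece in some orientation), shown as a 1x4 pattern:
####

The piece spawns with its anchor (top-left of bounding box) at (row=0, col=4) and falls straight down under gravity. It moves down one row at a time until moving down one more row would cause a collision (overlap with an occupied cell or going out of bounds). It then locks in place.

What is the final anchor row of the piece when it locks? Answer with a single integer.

Spawn at (row=0, col=4). Try each row:
  row 0: fits
  row 1: fits
  row 2: fits
  row 3: blocked -> lock at row 2

Answer: 2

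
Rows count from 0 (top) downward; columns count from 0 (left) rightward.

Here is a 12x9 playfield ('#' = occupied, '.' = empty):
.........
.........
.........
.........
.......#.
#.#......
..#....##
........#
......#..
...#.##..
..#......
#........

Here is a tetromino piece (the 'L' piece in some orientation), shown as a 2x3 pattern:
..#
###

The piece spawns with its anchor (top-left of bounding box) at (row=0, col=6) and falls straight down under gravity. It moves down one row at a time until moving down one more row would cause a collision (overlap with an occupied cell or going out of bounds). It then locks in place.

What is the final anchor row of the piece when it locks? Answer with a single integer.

Spawn at (row=0, col=6). Try each row:
  row 0: fits
  row 1: fits
  row 2: fits
  row 3: blocked -> lock at row 2

Answer: 2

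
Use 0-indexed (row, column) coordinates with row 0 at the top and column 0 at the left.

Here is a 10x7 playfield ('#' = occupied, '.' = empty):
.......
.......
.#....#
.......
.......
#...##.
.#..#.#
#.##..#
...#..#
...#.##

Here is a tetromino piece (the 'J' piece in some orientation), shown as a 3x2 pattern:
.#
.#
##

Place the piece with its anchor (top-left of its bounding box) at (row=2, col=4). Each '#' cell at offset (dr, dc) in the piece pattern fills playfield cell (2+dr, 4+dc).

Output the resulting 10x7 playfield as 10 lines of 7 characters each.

Answer: .......
.......
.#...##
.....#.
....##.
#...##.
.#..#.#
#.##..#
...#..#
...#.##

Derivation:
Fill (2+0,4+1) = (2,5)
Fill (2+1,4+1) = (3,5)
Fill (2+2,4+0) = (4,4)
Fill (2+2,4+1) = (4,5)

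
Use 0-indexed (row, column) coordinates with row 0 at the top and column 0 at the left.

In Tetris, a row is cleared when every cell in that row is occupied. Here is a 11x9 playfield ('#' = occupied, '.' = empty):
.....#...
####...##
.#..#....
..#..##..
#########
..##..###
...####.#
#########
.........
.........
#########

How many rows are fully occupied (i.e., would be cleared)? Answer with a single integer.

Answer: 3

Derivation:
Check each row:
  row 0: 8 empty cells -> not full
  row 1: 3 empty cells -> not full
  row 2: 7 empty cells -> not full
  row 3: 6 empty cells -> not full
  row 4: 0 empty cells -> FULL (clear)
  row 5: 4 empty cells -> not full
  row 6: 4 empty cells -> not full
  row 7: 0 empty cells -> FULL (clear)
  row 8: 9 empty cells -> not full
  row 9: 9 empty cells -> not full
  row 10: 0 empty cells -> FULL (clear)
Total rows cleared: 3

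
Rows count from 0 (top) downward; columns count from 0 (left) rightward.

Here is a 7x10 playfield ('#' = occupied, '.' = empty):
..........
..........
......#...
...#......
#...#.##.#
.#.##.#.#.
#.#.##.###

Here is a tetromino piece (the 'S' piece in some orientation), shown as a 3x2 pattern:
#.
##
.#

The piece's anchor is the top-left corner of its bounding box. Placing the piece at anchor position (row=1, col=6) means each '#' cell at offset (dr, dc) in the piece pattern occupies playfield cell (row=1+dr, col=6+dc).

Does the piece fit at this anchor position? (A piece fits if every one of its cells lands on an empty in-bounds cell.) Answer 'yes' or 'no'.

Check each piece cell at anchor (1, 6):
  offset (0,0) -> (1,6): empty -> OK
  offset (1,0) -> (2,6): occupied ('#') -> FAIL
  offset (1,1) -> (2,7): empty -> OK
  offset (2,1) -> (3,7): empty -> OK
All cells valid: no

Answer: no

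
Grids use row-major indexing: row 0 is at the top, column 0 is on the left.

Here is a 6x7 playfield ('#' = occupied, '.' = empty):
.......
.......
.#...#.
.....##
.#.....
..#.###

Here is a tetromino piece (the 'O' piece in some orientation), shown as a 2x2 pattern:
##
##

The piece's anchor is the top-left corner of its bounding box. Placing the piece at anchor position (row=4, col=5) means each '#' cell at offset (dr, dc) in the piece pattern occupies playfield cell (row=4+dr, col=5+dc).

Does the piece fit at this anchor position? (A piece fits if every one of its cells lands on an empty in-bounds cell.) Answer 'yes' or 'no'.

Answer: no

Derivation:
Check each piece cell at anchor (4, 5):
  offset (0,0) -> (4,5): empty -> OK
  offset (0,1) -> (4,6): empty -> OK
  offset (1,0) -> (5,5): occupied ('#') -> FAIL
  offset (1,1) -> (5,6): occupied ('#') -> FAIL
All cells valid: no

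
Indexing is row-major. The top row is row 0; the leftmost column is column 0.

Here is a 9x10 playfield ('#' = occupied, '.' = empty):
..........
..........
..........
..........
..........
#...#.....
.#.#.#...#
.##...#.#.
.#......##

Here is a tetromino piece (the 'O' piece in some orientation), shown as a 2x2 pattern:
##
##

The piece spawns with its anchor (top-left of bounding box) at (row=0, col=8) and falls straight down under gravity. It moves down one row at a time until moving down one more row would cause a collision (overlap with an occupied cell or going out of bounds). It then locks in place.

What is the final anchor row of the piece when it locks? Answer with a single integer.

Answer: 4

Derivation:
Spawn at (row=0, col=8). Try each row:
  row 0: fits
  row 1: fits
  row 2: fits
  row 3: fits
  row 4: fits
  row 5: blocked -> lock at row 4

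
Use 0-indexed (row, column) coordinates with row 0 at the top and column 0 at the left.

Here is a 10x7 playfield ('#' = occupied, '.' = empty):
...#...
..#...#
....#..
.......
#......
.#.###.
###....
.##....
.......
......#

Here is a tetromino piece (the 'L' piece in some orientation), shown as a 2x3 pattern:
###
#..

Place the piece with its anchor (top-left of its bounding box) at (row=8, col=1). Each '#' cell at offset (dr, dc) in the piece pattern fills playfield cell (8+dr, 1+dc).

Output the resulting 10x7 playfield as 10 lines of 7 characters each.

Answer: ...#...
..#...#
....#..
.......
#......
.#.###.
###....
.##....
.###...
.#....#

Derivation:
Fill (8+0,1+0) = (8,1)
Fill (8+0,1+1) = (8,2)
Fill (8+0,1+2) = (8,3)
Fill (8+1,1+0) = (9,1)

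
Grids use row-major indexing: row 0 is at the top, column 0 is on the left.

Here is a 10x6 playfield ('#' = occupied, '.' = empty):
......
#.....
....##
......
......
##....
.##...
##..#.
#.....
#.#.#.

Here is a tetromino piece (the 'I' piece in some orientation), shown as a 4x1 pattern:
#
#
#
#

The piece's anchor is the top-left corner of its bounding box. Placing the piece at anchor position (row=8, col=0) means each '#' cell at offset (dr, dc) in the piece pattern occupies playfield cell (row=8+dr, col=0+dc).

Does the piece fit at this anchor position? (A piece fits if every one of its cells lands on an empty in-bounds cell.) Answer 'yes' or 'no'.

Answer: no

Derivation:
Check each piece cell at anchor (8, 0):
  offset (0,0) -> (8,0): occupied ('#') -> FAIL
  offset (1,0) -> (9,0): occupied ('#') -> FAIL
  offset (2,0) -> (10,0): out of bounds -> FAIL
  offset (3,0) -> (11,0): out of bounds -> FAIL
All cells valid: no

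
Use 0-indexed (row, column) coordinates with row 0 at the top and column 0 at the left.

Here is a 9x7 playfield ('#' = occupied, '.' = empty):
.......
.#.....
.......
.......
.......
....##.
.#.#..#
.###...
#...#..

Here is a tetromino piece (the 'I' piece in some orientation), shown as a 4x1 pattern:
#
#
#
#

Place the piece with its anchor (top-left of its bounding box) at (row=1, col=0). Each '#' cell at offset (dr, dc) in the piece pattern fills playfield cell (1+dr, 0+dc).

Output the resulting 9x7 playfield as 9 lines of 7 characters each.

Answer: .......
##.....
#......
#......
#......
....##.
.#.#..#
.###...
#...#..

Derivation:
Fill (1+0,0+0) = (1,0)
Fill (1+1,0+0) = (2,0)
Fill (1+2,0+0) = (3,0)
Fill (1+3,0+0) = (4,0)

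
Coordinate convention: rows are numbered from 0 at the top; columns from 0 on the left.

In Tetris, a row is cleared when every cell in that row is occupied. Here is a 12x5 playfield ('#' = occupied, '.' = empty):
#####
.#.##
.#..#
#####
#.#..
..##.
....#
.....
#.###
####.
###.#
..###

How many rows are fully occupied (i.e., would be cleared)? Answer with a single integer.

Check each row:
  row 0: 0 empty cells -> FULL (clear)
  row 1: 2 empty cells -> not full
  row 2: 3 empty cells -> not full
  row 3: 0 empty cells -> FULL (clear)
  row 4: 3 empty cells -> not full
  row 5: 3 empty cells -> not full
  row 6: 4 empty cells -> not full
  row 7: 5 empty cells -> not full
  row 8: 1 empty cell -> not full
  row 9: 1 empty cell -> not full
  row 10: 1 empty cell -> not full
  row 11: 2 empty cells -> not full
Total rows cleared: 2

Answer: 2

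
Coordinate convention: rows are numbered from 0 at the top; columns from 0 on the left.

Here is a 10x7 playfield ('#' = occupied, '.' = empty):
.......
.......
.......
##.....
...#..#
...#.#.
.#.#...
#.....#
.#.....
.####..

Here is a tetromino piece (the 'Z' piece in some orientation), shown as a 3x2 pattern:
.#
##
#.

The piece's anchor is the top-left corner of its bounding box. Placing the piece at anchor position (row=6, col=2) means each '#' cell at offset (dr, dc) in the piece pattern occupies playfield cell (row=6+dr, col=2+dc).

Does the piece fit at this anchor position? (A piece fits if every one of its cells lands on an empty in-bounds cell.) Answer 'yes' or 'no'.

Answer: no

Derivation:
Check each piece cell at anchor (6, 2):
  offset (0,1) -> (6,3): occupied ('#') -> FAIL
  offset (1,0) -> (7,2): empty -> OK
  offset (1,1) -> (7,3): empty -> OK
  offset (2,0) -> (8,2): empty -> OK
All cells valid: no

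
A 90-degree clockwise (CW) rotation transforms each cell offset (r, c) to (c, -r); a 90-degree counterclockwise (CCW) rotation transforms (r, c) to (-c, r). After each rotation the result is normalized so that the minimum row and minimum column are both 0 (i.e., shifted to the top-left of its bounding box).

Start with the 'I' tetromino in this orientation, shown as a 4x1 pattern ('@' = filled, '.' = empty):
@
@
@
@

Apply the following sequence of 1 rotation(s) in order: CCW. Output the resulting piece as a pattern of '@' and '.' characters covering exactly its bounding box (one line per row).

Start:
@
@
@
@
After rotation 1 (CCW):
@@@@

Answer: @@@@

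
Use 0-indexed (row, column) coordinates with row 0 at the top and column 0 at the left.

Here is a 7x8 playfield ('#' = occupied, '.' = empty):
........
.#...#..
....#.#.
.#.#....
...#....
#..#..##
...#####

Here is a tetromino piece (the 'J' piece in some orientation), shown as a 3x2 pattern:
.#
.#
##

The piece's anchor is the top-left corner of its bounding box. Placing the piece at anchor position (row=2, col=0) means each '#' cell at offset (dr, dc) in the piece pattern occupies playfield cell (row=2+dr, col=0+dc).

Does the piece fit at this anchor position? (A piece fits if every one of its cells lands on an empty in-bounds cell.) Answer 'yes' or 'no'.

Check each piece cell at anchor (2, 0):
  offset (0,1) -> (2,1): empty -> OK
  offset (1,1) -> (3,1): occupied ('#') -> FAIL
  offset (2,0) -> (4,0): empty -> OK
  offset (2,1) -> (4,1): empty -> OK
All cells valid: no

Answer: no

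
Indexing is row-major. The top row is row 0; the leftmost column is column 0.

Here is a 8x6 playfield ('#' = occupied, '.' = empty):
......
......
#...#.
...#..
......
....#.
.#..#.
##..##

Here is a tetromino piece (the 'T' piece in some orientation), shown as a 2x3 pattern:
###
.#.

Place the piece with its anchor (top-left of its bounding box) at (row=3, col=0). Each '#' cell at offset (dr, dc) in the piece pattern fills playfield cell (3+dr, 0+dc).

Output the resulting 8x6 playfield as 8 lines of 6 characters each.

Fill (3+0,0+0) = (3,0)
Fill (3+0,0+1) = (3,1)
Fill (3+0,0+2) = (3,2)
Fill (3+1,0+1) = (4,1)

Answer: ......
......
#...#.
####..
.#....
....#.
.#..#.
##..##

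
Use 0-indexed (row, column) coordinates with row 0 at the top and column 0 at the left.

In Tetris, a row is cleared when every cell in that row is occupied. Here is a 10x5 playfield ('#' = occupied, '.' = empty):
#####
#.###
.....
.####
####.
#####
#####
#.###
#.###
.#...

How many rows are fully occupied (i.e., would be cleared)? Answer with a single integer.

Check each row:
  row 0: 0 empty cells -> FULL (clear)
  row 1: 1 empty cell -> not full
  row 2: 5 empty cells -> not full
  row 3: 1 empty cell -> not full
  row 4: 1 empty cell -> not full
  row 5: 0 empty cells -> FULL (clear)
  row 6: 0 empty cells -> FULL (clear)
  row 7: 1 empty cell -> not full
  row 8: 1 empty cell -> not full
  row 9: 4 empty cells -> not full
Total rows cleared: 3

Answer: 3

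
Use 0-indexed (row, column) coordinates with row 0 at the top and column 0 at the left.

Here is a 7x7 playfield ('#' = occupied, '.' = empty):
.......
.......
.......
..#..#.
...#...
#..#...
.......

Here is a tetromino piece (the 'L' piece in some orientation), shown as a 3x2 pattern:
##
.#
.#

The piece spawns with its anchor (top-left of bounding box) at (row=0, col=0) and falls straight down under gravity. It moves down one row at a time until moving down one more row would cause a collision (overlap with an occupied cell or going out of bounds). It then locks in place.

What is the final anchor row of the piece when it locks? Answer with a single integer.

Answer: 4

Derivation:
Spawn at (row=0, col=0). Try each row:
  row 0: fits
  row 1: fits
  row 2: fits
  row 3: fits
  row 4: fits
  row 5: blocked -> lock at row 4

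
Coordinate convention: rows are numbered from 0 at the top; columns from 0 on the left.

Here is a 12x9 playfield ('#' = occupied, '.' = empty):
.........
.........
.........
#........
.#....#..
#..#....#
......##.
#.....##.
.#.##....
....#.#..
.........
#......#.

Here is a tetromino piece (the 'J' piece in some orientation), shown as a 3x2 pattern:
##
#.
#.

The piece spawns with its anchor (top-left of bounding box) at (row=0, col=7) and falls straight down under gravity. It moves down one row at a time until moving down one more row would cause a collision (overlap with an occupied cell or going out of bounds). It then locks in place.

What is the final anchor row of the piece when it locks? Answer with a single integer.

Spawn at (row=0, col=7). Try each row:
  row 0: fits
  row 1: fits
  row 2: fits
  row 3: fits
  row 4: blocked -> lock at row 3

Answer: 3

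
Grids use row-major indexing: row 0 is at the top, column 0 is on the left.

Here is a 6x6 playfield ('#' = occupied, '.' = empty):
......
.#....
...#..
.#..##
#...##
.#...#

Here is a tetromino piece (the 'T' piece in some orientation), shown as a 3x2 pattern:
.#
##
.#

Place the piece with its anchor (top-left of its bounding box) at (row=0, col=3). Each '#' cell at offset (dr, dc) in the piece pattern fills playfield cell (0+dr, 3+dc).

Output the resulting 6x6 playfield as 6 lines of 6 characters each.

Answer: ....#.
.#.##.
...##.
.#..##
#...##
.#...#

Derivation:
Fill (0+0,3+1) = (0,4)
Fill (0+1,3+0) = (1,3)
Fill (0+1,3+1) = (1,4)
Fill (0+2,3+1) = (2,4)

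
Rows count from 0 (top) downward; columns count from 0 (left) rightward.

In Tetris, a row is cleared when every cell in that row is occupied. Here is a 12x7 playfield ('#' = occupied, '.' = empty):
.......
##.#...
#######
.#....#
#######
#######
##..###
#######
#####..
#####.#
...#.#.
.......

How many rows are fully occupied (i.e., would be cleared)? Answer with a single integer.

Answer: 4

Derivation:
Check each row:
  row 0: 7 empty cells -> not full
  row 1: 4 empty cells -> not full
  row 2: 0 empty cells -> FULL (clear)
  row 3: 5 empty cells -> not full
  row 4: 0 empty cells -> FULL (clear)
  row 5: 0 empty cells -> FULL (clear)
  row 6: 2 empty cells -> not full
  row 7: 0 empty cells -> FULL (clear)
  row 8: 2 empty cells -> not full
  row 9: 1 empty cell -> not full
  row 10: 5 empty cells -> not full
  row 11: 7 empty cells -> not full
Total rows cleared: 4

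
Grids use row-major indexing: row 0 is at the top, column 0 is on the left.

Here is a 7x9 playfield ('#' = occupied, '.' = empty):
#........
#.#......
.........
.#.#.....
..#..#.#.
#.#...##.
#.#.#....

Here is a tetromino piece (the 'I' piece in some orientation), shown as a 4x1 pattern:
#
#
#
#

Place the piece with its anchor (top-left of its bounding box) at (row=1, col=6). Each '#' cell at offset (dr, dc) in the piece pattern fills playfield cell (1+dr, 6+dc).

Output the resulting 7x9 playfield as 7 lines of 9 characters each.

Fill (1+0,6+0) = (1,6)
Fill (1+1,6+0) = (2,6)
Fill (1+2,6+0) = (3,6)
Fill (1+3,6+0) = (4,6)

Answer: #........
#.#...#..
......#..
.#.#..#..
..#..###.
#.#...##.
#.#.#....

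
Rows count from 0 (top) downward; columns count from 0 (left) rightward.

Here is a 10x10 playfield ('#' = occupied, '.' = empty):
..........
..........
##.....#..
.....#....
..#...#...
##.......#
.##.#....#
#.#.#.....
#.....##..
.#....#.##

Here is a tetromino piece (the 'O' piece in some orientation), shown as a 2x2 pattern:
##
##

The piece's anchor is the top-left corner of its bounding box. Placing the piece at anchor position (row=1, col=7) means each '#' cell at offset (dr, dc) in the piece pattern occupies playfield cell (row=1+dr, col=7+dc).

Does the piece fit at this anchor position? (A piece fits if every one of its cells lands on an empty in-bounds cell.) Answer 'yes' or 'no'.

Check each piece cell at anchor (1, 7):
  offset (0,0) -> (1,7): empty -> OK
  offset (0,1) -> (1,8): empty -> OK
  offset (1,0) -> (2,7): occupied ('#') -> FAIL
  offset (1,1) -> (2,8): empty -> OK
All cells valid: no

Answer: no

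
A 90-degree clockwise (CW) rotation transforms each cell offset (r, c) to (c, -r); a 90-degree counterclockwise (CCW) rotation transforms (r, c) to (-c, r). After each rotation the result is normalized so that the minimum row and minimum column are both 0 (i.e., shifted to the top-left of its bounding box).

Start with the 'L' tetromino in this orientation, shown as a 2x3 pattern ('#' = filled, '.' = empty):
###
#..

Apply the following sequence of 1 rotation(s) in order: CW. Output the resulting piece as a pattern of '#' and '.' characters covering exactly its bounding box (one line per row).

Start:
###
#..
After rotation 1 (CW):
##
.#
.#

Answer: ##
.#
.#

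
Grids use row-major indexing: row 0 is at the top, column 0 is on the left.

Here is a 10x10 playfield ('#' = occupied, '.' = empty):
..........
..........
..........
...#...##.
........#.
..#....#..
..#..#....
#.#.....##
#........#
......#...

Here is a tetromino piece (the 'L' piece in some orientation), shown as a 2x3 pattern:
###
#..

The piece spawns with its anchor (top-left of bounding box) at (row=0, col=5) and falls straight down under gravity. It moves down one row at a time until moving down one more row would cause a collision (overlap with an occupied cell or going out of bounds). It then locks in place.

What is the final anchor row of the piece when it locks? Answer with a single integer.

Answer: 2

Derivation:
Spawn at (row=0, col=5). Try each row:
  row 0: fits
  row 1: fits
  row 2: fits
  row 3: blocked -> lock at row 2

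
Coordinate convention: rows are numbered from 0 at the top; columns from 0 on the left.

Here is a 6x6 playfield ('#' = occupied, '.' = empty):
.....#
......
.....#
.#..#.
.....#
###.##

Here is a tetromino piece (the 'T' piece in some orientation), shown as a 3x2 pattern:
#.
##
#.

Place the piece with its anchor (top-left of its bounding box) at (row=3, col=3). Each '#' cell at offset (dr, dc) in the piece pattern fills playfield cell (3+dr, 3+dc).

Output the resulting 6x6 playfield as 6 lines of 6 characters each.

Fill (3+0,3+0) = (3,3)
Fill (3+1,3+0) = (4,3)
Fill (3+1,3+1) = (4,4)
Fill (3+2,3+0) = (5,3)

Answer: .....#
......
.....#
.#.##.
...###
######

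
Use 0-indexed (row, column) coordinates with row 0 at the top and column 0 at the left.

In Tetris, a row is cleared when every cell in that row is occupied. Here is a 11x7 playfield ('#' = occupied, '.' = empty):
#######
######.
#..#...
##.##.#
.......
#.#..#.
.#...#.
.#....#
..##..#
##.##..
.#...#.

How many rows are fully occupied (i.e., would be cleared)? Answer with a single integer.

Check each row:
  row 0: 0 empty cells -> FULL (clear)
  row 1: 1 empty cell -> not full
  row 2: 5 empty cells -> not full
  row 3: 2 empty cells -> not full
  row 4: 7 empty cells -> not full
  row 5: 4 empty cells -> not full
  row 6: 5 empty cells -> not full
  row 7: 5 empty cells -> not full
  row 8: 4 empty cells -> not full
  row 9: 3 empty cells -> not full
  row 10: 5 empty cells -> not full
Total rows cleared: 1

Answer: 1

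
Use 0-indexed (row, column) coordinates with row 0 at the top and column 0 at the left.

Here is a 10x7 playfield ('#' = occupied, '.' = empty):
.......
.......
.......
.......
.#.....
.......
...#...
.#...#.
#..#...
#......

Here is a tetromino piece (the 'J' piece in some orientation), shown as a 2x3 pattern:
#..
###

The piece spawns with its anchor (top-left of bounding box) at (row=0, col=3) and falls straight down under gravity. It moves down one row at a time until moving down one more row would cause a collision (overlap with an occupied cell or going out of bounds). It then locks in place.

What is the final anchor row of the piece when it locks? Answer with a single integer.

Spawn at (row=0, col=3). Try each row:
  row 0: fits
  row 1: fits
  row 2: fits
  row 3: fits
  row 4: fits
  row 5: blocked -> lock at row 4

Answer: 4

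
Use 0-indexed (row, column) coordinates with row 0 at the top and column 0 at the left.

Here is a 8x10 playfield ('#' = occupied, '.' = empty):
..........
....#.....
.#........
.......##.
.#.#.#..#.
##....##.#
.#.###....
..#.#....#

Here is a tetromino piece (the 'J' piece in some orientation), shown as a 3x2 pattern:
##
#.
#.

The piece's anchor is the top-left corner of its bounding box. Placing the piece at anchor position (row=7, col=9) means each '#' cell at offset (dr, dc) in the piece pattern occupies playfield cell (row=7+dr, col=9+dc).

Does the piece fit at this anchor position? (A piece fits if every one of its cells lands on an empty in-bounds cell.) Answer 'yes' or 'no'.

Answer: no

Derivation:
Check each piece cell at anchor (7, 9):
  offset (0,0) -> (7,9): occupied ('#') -> FAIL
  offset (0,1) -> (7,10): out of bounds -> FAIL
  offset (1,0) -> (8,9): out of bounds -> FAIL
  offset (2,0) -> (9,9): out of bounds -> FAIL
All cells valid: no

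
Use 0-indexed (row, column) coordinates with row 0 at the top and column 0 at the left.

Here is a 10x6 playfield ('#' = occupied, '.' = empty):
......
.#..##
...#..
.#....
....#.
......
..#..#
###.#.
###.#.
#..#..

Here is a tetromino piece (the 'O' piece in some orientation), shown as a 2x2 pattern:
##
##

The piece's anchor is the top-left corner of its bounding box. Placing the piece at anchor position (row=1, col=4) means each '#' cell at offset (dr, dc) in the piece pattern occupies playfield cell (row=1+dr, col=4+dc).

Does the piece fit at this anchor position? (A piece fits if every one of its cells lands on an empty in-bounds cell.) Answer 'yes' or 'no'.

Check each piece cell at anchor (1, 4):
  offset (0,0) -> (1,4): occupied ('#') -> FAIL
  offset (0,1) -> (1,5): occupied ('#') -> FAIL
  offset (1,0) -> (2,4): empty -> OK
  offset (1,1) -> (2,5): empty -> OK
All cells valid: no

Answer: no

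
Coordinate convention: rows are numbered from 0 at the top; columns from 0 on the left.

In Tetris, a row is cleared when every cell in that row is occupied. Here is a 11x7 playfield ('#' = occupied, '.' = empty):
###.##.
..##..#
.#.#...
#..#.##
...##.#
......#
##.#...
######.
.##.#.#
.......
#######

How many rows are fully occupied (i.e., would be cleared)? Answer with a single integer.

Check each row:
  row 0: 2 empty cells -> not full
  row 1: 4 empty cells -> not full
  row 2: 5 empty cells -> not full
  row 3: 3 empty cells -> not full
  row 4: 4 empty cells -> not full
  row 5: 6 empty cells -> not full
  row 6: 4 empty cells -> not full
  row 7: 1 empty cell -> not full
  row 8: 3 empty cells -> not full
  row 9: 7 empty cells -> not full
  row 10: 0 empty cells -> FULL (clear)
Total rows cleared: 1

Answer: 1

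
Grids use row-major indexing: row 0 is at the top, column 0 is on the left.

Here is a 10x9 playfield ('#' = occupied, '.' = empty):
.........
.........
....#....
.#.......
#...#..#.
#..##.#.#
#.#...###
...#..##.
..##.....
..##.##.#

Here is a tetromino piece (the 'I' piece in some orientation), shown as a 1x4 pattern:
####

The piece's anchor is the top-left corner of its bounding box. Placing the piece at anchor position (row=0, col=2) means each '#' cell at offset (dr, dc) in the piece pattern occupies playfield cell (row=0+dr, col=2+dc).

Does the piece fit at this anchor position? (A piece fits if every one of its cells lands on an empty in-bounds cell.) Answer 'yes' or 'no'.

Check each piece cell at anchor (0, 2):
  offset (0,0) -> (0,2): empty -> OK
  offset (0,1) -> (0,3): empty -> OK
  offset (0,2) -> (0,4): empty -> OK
  offset (0,3) -> (0,5): empty -> OK
All cells valid: yes

Answer: yes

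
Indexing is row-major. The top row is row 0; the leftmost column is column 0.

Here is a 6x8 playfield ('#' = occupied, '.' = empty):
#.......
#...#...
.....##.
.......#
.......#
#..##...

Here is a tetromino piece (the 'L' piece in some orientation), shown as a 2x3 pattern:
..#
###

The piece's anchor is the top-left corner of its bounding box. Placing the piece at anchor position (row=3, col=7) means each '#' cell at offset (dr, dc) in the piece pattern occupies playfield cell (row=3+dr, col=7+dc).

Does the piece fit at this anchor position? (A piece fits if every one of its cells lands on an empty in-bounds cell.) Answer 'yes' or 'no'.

Check each piece cell at anchor (3, 7):
  offset (0,2) -> (3,9): out of bounds -> FAIL
  offset (1,0) -> (4,7): occupied ('#') -> FAIL
  offset (1,1) -> (4,8): out of bounds -> FAIL
  offset (1,2) -> (4,9): out of bounds -> FAIL
All cells valid: no

Answer: no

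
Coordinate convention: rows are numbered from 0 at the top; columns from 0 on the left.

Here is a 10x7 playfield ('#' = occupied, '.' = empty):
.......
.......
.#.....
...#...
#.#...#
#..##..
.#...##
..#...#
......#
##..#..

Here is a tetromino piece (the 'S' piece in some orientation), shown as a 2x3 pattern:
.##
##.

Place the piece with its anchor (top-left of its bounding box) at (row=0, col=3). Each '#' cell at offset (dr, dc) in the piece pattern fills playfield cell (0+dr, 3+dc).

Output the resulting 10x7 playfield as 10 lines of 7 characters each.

Fill (0+0,3+1) = (0,4)
Fill (0+0,3+2) = (0,5)
Fill (0+1,3+0) = (1,3)
Fill (0+1,3+1) = (1,4)

Answer: ....##.
...##..
.#.....
...#...
#.#...#
#..##..
.#...##
..#...#
......#
##..#..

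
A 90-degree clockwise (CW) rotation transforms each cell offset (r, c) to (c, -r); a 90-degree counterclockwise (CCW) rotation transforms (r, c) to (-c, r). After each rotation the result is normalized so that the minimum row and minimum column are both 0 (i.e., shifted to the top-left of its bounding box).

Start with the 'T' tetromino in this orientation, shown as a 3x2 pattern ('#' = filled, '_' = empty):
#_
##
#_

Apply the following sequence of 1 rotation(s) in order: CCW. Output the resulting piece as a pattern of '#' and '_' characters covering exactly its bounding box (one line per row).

Answer: _#_
###

Derivation:
Start:
#_
##
#_
After rotation 1 (CCW):
_#_
###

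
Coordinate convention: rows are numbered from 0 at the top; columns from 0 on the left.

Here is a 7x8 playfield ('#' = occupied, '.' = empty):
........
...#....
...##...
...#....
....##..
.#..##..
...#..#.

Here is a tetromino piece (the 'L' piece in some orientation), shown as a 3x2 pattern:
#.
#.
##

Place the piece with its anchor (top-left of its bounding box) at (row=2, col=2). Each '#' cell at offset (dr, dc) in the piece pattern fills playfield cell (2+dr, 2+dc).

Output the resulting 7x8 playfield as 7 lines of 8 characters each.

Fill (2+0,2+0) = (2,2)
Fill (2+1,2+0) = (3,2)
Fill (2+2,2+0) = (4,2)
Fill (2+2,2+1) = (4,3)

Answer: ........
...#....
..###...
..##....
..####..
.#..##..
...#..#.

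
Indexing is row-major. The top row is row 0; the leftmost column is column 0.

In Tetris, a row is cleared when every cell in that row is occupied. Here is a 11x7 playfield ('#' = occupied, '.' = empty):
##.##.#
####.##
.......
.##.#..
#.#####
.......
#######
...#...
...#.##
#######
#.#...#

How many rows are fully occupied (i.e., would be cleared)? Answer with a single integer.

Answer: 2

Derivation:
Check each row:
  row 0: 2 empty cells -> not full
  row 1: 1 empty cell -> not full
  row 2: 7 empty cells -> not full
  row 3: 4 empty cells -> not full
  row 4: 1 empty cell -> not full
  row 5: 7 empty cells -> not full
  row 6: 0 empty cells -> FULL (clear)
  row 7: 6 empty cells -> not full
  row 8: 4 empty cells -> not full
  row 9: 0 empty cells -> FULL (clear)
  row 10: 4 empty cells -> not full
Total rows cleared: 2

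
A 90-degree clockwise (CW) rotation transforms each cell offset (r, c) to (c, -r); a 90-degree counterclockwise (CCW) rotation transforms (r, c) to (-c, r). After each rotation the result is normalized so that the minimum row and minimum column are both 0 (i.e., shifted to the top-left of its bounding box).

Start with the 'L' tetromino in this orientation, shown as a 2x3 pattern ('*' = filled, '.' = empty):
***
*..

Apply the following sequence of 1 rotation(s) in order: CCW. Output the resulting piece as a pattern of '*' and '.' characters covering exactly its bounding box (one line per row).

Answer: *.
*.
**

Derivation:
Start:
***
*..
After rotation 1 (CCW):
*.
*.
**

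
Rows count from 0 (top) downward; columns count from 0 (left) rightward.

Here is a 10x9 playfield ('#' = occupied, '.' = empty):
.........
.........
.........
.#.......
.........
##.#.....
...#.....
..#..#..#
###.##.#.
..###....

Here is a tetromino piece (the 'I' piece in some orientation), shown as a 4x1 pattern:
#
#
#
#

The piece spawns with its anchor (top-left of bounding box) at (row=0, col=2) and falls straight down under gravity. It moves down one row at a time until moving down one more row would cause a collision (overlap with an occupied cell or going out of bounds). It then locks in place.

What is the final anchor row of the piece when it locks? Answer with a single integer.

Spawn at (row=0, col=2). Try each row:
  row 0: fits
  row 1: fits
  row 2: fits
  row 3: fits
  row 4: blocked -> lock at row 3

Answer: 3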